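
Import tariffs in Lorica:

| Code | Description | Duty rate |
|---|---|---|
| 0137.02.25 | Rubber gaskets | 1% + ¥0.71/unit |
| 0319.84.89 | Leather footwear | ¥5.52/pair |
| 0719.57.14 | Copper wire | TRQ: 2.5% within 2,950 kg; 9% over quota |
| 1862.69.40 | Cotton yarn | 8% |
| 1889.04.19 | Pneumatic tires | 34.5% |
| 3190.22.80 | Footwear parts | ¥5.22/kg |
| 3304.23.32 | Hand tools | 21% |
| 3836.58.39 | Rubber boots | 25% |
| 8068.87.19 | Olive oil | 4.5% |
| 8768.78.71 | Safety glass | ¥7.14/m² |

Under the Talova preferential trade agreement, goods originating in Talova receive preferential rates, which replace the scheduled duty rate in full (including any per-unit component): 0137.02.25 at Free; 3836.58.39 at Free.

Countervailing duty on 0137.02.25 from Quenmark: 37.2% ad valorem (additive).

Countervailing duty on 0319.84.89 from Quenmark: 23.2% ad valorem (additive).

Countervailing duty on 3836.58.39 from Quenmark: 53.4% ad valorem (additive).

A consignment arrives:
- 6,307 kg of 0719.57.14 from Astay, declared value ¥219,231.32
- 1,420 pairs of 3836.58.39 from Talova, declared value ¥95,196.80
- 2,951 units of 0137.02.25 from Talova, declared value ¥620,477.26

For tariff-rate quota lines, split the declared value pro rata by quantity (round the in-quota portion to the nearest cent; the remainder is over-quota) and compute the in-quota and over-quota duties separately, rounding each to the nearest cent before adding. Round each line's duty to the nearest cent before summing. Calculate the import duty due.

Line 1 (0719.57.14, Astay, 6,307 kg, ¥219,231.32):
Code 0719.57.14 is under a tariff-rate quota (threshold 2,950 kg). In-quota: 2,950 kg at 2.5%; over-quota: 3,357 kg at 9%.
Pro-rata value split: in-quota = ¥219,231.32 × 2,950/6,307 = ¥102,542.00; over-quota = ¥219,231.32 − ¥102,542.00 = ¥116,689.32.
In-quota duty = ¥102,542.00 × 2.5% = ¥2,563.55. Over-quota duty = ¥116,689.32 × 9% = ¥10,502.04.
Line duty = ¥2,563.55 + ¥10,502.04 = ¥13,065.59.
Line 2 (3836.58.39, Talova, 1,420 pairs, ¥95,196.80):
Base rate for 3836.58.39 is 25%.
Origin Talova qualifies under the Lorica–Talova agreement and 3836.58.39 is covered: preferential rate Free applies instead.
The additional-duty order on 3836.58.39 targets Quenmark, not Talova; it does not apply.
Duty = ¥95,196.80 × 0% = ¥0.00.
Line 3 (0137.02.25, Talova, 2,951 units, ¥620,477.26):
Base rate for 0137.02.25 is 1% + ¥0.71/unit.
Origin Talova qualifies under the Lorica–Talova agreement and 0137.02.25 is covered: preferential rate Free applies instead.
The additional-duty order on 0137.02.25 targets Quenmark, not Talova; it does not apply.
Duty = ¥620,477.26 × 0% = ¥0.00.
Total = ¥13,065.59 + ¥0.00 + ¥0.00 = ¥13,065.59.

¥13,065.59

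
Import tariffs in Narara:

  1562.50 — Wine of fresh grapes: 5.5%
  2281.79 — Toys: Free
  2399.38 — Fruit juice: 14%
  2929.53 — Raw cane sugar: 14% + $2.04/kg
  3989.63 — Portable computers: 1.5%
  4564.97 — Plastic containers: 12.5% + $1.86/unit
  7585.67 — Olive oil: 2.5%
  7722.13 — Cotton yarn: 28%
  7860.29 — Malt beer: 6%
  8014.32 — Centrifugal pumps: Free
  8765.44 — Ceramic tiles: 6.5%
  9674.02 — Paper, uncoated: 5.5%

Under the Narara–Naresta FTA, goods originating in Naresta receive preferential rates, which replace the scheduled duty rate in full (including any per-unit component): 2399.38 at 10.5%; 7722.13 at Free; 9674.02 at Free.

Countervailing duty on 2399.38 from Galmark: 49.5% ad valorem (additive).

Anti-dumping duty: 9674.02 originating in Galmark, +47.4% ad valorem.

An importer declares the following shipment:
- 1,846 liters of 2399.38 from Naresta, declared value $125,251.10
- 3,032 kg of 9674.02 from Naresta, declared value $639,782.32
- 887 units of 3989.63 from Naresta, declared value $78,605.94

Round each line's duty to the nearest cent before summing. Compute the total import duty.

$14,330.46

Line 1 (2399.38, Naresta, 1,846 liters, $125,251.10):
Base rate for 2399.38 is 14%.
Origin Naresta qualifies under the Narara–Naresta agreement and 2399.38 is covered: preferential rate 10.5% applies instead.
The additional-duty order on 2399.38 targets Galmark, not Naresta; it does not apply.
Duty = $125,251.10 × 10.5% = $13,151.37.
Line 2 (9674.02, Naresta, 3,032 kg, $639,782.32):
Base rate for 9674.02 is 5.5%.
Origin Naresta qualifies under the Narara–Naresta agreement and 9674.02 is covered: preferential rate Free applies instead.
The additional-duty order on 9674.02 targets Galmark, not Naresta; it does not apply.
Duty = $639,782.32 × 0% = $0.00.
Line 3 (3989.63, Naresta, 887 units, $78,605.94):
Base rate for 3989.63 is 1.5%.
Origin Naresta is the FTA partner but 3989.63 is not on the preference list; base rate stands.
Duty = $78,605.94 × 1.5% = $1,179.09.
Total = $13,151.37 + $0.00 + $1,179.09 = $14,330.46.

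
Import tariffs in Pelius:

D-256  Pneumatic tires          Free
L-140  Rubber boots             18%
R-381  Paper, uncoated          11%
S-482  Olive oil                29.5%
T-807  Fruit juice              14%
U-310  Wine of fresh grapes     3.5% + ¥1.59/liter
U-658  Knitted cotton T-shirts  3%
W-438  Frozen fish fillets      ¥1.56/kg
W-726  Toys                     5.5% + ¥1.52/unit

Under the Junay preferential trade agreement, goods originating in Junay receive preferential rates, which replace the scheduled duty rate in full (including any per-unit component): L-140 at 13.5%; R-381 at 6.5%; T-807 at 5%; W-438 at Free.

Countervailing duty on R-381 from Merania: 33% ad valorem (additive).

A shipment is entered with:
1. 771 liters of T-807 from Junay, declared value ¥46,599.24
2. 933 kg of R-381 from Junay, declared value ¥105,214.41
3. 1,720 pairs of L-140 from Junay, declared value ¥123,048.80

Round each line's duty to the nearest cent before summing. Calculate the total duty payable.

Line 1 (T-807, Junay, 771 liters, ¥46,599.24):
Base rate for T-807 is 14%.
Origin Junay qualifies under the Pelius–Junay agreement and T-807 is covered: preferential rate 5% applies instead.
Duty = ¥46,599.24 × 5% = ¥2,329.96.
Line 2 (R-381, Junay, 933 kg, ¥105,214.41):
Base rate for R-381 is 11%.
Origin Junay qualifies under the Pelius–Junay agreement and R-381 is covered: preferential rate 6.5% applies instead.
The additional-duty order on R-381 targets Merania, not Junay; it does not apply.
Duty = ¥105,214.41 × 6.5% = ¥6,838.94.
Line 3 (L-140, Junay, 1,720 pairs, ¥123,048.80):
Base rate for L-140 is 18%.
Origin Junay qualifies under the Pelius–Junay agreement and L-140 is covered: preferential rate 13.5% applies instead.
Duty = ¥123,048.80 × 13.5% = ¥16,611.59.
Total = ¥2,329.96 + ¥6,838.94 + ¥16,611.59 = ¥25,780.49.

¥25,780.49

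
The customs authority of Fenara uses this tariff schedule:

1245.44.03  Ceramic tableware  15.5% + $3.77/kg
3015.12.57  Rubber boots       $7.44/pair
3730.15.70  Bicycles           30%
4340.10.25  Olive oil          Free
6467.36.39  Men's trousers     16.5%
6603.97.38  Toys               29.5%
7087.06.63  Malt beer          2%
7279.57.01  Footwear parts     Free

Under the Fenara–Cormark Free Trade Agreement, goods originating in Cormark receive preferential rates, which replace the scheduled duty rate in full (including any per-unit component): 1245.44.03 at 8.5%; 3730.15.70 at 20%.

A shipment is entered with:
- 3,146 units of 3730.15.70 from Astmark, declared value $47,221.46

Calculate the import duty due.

$14,166.44

Line 1 (3730.15.70, Astmark, 3,146 units, $47,221.46):
Base rate for 3730.15.70 is 30%.
3730.15.70 has an FTA preferential rate, but origin Astmark is not Cormark; base rate stands.
Duty = $47,221.46 × 30% = $14,166.44.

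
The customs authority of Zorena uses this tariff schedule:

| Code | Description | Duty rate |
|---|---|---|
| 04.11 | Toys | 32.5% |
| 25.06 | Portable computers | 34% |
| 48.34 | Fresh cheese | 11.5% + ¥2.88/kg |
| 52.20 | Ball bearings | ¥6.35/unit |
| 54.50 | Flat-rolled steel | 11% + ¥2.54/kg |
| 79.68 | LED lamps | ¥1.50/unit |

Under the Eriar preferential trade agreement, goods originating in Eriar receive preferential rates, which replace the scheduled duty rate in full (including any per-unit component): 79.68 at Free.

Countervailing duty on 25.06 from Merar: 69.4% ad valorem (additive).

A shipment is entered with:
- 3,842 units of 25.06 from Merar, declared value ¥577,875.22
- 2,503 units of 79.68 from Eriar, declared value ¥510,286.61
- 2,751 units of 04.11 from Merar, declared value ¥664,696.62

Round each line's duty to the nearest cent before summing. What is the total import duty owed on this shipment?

Line 1 (25.06, Merar, 3,842 units, ¥577,875.22):
Base rate for 25.06 is 34%.
Additional duty on 25.06 from Merar: +69.4%. Applied ad valorem rate: 34% + 69.4% = 103.4%.
Duty = ¥577,875.22 × 103.4% = ¥597,522.98.
Line 2 (79.68, Eriar, 2,503 units, ¥510,286.61):
Base rate for 79.68 is ¥1.50/unit.
Origin Eriar qualifies under the Zorena–Eriar agreement and 79.68 is covered: preferential rate Free applies instead.
Duty = ¥510,286.61 × 0% = ¥0.00.
Line 3 (04.11, Merar, 2,751 units, ¥664,696.62):
Base rate for 04.11 is 32.5%.
Duty = ¥664,696.62 × 32.5% = ¥216,026.40.
Total = ¥597,522.98 + ¥0.00 + ¥216,026.40 = ¥813,549.38.

¥813,549.38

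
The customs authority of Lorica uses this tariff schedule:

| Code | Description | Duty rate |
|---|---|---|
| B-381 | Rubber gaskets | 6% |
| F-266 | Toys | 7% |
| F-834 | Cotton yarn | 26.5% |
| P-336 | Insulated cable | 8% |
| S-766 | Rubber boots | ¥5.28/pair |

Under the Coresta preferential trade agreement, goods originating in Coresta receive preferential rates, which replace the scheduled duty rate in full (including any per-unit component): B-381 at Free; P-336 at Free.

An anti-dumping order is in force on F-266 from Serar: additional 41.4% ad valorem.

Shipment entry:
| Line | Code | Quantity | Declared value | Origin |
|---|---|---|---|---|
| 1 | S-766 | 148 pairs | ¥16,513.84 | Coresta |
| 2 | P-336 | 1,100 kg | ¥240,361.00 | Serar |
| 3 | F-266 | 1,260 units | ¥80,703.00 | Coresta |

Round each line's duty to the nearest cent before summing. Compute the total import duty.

¥25,659.53

Line 1 (S-766, Coresta, 148 pairs, ¥16,513.84):
Base rate for S-766 is ¥5.28/pair.
Origin Coresta is the FTA partner but S-766 is not on the preference list; base rate stands.
Duty = 148 × ¥5.28 = ¥781.44.
Line 2 (P-336, Serar, 1,100 kg, ¥240,361.00):
Base rate for P-336 is 8%.
P-336 has an FTA preferential rate, but origin Serar is not Coresta; base rate stands.
Duty = ¥240,361.00 × 8% = ¥19,228.88.
Line 3 (F-266, Coresta, 1,260 units, ¥80,703.00):
Base rate for F-266 is 7%.
Origin Coresta is the FTA partner but F-266 is not on the preference list; base rate stands.
The additional-duty order on F-266 targets Serar, not Coresta; it does not apply.
Duty = ¥80,703.00 × 7% = ¥5,649.21.
Total = ¥781.44 + ¥19,228.88 + ¥5,649.21 = ¥25,659.53.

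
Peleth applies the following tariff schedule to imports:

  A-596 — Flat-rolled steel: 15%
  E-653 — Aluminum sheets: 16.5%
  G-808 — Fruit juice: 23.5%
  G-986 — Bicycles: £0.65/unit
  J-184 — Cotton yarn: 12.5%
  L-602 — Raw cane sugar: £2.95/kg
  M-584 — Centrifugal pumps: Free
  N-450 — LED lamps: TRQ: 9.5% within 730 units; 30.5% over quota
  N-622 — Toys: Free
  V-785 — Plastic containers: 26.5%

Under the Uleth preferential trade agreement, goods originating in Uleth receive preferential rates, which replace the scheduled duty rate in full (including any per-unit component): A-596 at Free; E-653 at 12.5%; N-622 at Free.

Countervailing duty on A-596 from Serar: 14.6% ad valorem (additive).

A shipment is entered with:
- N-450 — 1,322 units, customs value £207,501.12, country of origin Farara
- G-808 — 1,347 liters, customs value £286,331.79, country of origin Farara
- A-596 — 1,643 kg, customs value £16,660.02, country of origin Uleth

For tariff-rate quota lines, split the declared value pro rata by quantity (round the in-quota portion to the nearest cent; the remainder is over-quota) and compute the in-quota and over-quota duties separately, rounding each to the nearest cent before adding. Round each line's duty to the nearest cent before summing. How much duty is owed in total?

£106,513.85

Line 1 (N-450, Farara, 1,322 units, £207,501.12):
Code N-450 is under a tariff-rate quota (threshold 730 units). In-quota: 730 units at 9.5%; over-quota: 592 units at 30.5%.
Pro-rata value split: in-quota = £207,501.12 × 730/1,322 = £114,580.80; over-quota = £207,501.12 − £114,580.80 = £92,920.32.
In-quota duty = £114,580.80 × 9.5% = £10,885.18. Over-quota duty = £92,920.32 × 30.5% = £28,340.70.
Line duty = £10,885.18 + £28,340.70 = £39,225.88.
Line 2 (G-808, Farara, 1,347 liters, £286,331.79):
Base rate for G-808 is 23.5%.
Duty = £286,331.79 × 23.5% = £67,287.97.
Line 3 (A-596, Uleth, 1,643 kg, £16,660.02):
Base rate for A-596 is 15%.
Origin Uleth qualifies under the Peleth–Uleth agreement and A-596 is covered: preferential rate Free applies instead.
The additional-duty order on A-596 targets Serar, not Uleth; it does not apply.
Duty = £16,660.02 × 0% = £0.00.
Total = £39,225.88 + £67,287.97 + £0.00 = £106,513.85.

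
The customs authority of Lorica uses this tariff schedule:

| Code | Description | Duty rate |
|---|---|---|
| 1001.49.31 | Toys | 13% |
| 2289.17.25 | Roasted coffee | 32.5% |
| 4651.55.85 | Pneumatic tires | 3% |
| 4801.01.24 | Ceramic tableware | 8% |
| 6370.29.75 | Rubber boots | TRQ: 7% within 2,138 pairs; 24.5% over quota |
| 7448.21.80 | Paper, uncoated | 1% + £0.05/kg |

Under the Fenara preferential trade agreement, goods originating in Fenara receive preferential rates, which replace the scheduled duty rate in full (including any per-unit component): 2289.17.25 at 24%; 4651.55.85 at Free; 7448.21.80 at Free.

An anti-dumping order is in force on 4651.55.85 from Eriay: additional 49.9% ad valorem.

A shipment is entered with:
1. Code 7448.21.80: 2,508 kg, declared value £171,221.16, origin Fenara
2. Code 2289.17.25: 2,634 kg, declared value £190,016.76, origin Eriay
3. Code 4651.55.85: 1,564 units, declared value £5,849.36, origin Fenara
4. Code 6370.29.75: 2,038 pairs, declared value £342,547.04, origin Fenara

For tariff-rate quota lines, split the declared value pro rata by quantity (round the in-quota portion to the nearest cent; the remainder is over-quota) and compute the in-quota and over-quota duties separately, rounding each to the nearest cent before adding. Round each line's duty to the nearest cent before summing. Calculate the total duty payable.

Line 1 (7448.21.80, Fenara, 2,508 kg, £171,221.16):
Base rate for 7448.21.80 is 1% + £0.05/kg.
Origin Fenara qualifies under the Lorica–Fenara agreement and 7448.21.80 is covered: preferential rate Free applies instead.
Duty = £171,221.16 × 0% = £0.00.
Line 2 (2289.17.25, Eriay, 2,634 kg, £190,016.76):
Base rate for 2289.17.25 is 32.5%.
2289.17.25 has an FTA preferential rate, but origin Eriay is not Fenara; base rate stands.
Duty = £190,016.76 × 32.5% = £61,755.45.
Line 3 (4651.55.85, Fenara, 1,564 units, £5,849.36):
Base rate for 4651.55.85 is 3%.
Origin Fenara qualifies under the Lorica–Fenara agreement and 4651.55.85 is covered: preferential rate Free applies instead.
The additional-duty order on 4651.55.85 targets Eriay, not Fenara; it does not apply.
Duty = £5,849.36 × 0% = £0.00.
Line 4 (6370.29.75, Fenara, 2,038 pairs, £342,547.04):
Code 6370.29.75 is under a tariff-rate quota (threshold 2,138 pairs). Quantity 2,038 pairs is within the quota, so the in-quota rate 7% applies to the full value.
Duty = £342,547.04 × 7% = £23,978.29.
Total = £0.00 + £61,755.45 + £0.00 + £23,978.29 = £85,733.74.

£85,733.74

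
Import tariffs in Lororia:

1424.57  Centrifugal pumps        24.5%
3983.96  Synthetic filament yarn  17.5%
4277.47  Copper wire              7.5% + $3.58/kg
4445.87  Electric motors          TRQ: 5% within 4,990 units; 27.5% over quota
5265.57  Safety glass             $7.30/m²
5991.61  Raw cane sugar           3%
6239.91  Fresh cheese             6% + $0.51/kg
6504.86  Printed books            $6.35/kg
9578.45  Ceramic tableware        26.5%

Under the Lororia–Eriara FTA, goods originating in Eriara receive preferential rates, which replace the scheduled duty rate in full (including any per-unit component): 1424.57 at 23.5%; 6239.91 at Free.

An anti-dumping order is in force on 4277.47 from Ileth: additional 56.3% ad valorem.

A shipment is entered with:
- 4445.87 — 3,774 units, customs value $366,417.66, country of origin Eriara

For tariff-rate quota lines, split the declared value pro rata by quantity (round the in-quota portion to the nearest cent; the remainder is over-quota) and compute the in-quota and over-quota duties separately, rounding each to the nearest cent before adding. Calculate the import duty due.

$18,320.88

Line 1 (4445.87, Eriara, 3,774 units, $366,417.66):
Code 4445.87 is under a tariff-rate quota (threshold 4,990 units). Quantity 3,774 units is within the quota, so the in-quota rate 5% applies to the full value.
Duty = $366,417.66 × 5% = $18,320.88.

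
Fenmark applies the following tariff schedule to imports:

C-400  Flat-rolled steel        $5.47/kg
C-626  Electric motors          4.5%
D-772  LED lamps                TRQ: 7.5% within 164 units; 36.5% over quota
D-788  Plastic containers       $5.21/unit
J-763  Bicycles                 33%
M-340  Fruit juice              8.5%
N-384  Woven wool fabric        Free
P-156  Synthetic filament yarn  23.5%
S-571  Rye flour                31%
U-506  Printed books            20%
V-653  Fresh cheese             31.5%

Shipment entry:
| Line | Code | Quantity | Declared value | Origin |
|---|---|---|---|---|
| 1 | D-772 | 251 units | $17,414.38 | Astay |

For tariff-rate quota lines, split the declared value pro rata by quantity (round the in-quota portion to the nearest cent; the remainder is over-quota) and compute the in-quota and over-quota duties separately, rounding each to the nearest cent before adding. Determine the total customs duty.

$3,056.53

Line 1 (D-772, Astay, 251 units, $17,414.38):
Code D-772 is under a tariff-rate quota (threshold 164 units). In-quota: 164 units at 7.5%; over-quota: 87 units at 36.5%.
Pro-rata value split: in-quota = $17,414.38 × 164/251 = $11,378.32; over-quota = $17,414.38 − $11,378.32 = $6,036.06.
In-quota duty = $11,378.32 × 7.5% = $853.37. Over-quota duty = $6,036.06 × 36.5% = $2,203.16.
Line duty = $853.37 + $2,203.16 = $3,056.53.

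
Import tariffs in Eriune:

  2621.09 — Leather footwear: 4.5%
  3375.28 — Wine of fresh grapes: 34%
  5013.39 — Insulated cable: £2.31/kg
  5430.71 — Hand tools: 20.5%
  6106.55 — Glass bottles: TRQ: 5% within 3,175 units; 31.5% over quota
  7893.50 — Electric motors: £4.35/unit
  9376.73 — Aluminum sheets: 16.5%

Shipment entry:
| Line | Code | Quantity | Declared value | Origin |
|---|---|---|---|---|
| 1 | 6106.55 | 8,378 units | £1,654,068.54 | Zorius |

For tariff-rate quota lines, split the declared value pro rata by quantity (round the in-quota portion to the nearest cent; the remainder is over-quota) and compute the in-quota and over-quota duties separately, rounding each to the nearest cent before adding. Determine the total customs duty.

£354,918.92

Line 1 (6106.55, Zorius, 8,378 units, £1,654,068.54):
Code 6106.55 is under a tariff-rate quota (threshold 3,175 units). In-quota: 3,175 units at 5%; over-quota: 5,203 units at 31.5%.
Pro-rata value split: in-quota = £1,654,068.54 × 3,175/8,378 = £626,840.25; over-quota = £1,654,068.54 − £626,840.25 = £1,027,228.29.
In-quota duty = £626,840.25 × 5% = £31,342.01. Over-quota duty = £1,027,228.29 × 31.5% = £323,576.91.
Line duty = £31,342.01 + £323,576.91 = £354,918.92.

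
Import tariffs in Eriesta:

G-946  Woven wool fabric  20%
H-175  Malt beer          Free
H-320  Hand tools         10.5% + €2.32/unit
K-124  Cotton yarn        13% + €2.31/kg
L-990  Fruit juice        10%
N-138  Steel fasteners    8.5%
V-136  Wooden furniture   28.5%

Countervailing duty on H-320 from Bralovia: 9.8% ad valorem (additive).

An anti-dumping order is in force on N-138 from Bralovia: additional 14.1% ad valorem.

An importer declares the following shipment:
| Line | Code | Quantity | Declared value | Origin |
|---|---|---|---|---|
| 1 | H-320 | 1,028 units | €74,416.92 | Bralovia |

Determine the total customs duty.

€17,491.59

Line 1 (H-320, Bralovia, 1,028 units, €74,416.92):
Base rate for H-320 is 10.5% + €2.32/unit.
Additional duty on H-320 from Bralovia: +9.8%. Applied ad valorem rate: 10.5% + 9.8% = 20.3%.
Duty = €74,416.92 × 20.3% + 1,028 × €2.32 = €17,491.59.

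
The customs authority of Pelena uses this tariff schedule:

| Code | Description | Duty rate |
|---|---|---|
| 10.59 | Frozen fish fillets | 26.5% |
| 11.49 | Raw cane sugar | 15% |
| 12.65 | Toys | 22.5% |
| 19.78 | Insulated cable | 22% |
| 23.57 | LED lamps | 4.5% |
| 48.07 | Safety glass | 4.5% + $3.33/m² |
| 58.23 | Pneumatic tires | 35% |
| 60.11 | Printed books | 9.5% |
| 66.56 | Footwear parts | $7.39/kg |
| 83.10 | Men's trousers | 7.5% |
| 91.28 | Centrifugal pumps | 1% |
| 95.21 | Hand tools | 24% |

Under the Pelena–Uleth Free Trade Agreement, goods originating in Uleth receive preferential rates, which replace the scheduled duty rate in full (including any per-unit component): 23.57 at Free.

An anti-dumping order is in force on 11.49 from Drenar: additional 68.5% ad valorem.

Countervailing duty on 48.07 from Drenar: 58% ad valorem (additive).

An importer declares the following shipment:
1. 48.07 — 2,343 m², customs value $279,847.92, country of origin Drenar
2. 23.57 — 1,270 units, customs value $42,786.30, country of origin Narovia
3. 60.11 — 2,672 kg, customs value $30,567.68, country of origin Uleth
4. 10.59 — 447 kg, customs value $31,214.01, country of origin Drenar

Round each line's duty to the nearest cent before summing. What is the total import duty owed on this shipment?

$195,808.16

Line 1 (48.07, Drenar, 2,343 m², $279,847.92):
Base rate for 48.07 is 4.5% + $3.33/m².
Additional duty on 48.07 from Drenar: +58%. Applied ad valorem rate: 4.5% + 58% = 62.5%.
Duty = $279,847.92 × 62.5% + 2,343 × $3.33 = $182,707.14.
Line 2 (23.57, Narovia, 1,270 units, $42,786.30):
Base rate for 23.57 is 4.5%.
23.57 has an FTA preferential rate, but origin Narovia is not Uleth; base rate stands.
Duty = $42,786.30 × 4.5% = $1,925.38.
Line 3 (60.11, Uleth, 2,672 kg, $30,567.68):
Base rate for 60.11 is 9.5%.
Origin Uleth is the FTA partner but 60.11 is not on the preference list; base rate stands.
Duty = $30,567.68 × 9.5% = $2,903.93.
Line 4 (10.59, Drenar, 447 kg, $31,214.01):
Base rate for 10.59 is 26.5%.
Duty = $31,214.01 × 26.5% = $8,271.71.
Total = $182,707.14 + $1,925.38 + $2,903.93 + $8,271.71 = $195,808.16.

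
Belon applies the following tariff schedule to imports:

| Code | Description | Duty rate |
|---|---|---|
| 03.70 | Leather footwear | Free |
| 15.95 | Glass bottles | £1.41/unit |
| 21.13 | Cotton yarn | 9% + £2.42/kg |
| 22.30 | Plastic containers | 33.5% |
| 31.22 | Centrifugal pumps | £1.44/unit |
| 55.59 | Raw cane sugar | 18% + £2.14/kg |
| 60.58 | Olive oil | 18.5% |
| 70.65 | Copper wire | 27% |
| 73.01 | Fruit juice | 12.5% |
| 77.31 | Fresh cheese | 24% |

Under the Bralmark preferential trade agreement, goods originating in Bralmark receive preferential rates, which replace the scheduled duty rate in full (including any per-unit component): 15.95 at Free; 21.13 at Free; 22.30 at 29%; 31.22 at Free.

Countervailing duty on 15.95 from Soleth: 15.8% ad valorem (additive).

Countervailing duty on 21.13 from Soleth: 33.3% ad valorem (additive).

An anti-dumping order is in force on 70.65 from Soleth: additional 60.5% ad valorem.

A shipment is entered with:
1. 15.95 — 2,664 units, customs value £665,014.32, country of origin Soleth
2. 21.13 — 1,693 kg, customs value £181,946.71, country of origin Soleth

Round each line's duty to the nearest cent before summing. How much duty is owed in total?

Line 1 (15.95, Soleth, 2,664 units, £665,014.32):
Base rate for 15.95 is £1.41/unit.
15.95 has an FTA preferential rate, but origin Soleth is not Bralmark; base rate stands.
Additional duty on 15.95 from Soleth: +15.8% ad valorem. Applied ad valorem rate = 15.8%.
Duty = £665,014.32 × 15.8% + 2,664 × £1.41 = £108,828.50.
Line 2 (21.13, Soleth, 1,693 kg, £181,946.71):
Base rate for 21.13 is 9% + £2.42/kg.
21.13 has an FTA preferential rate, but origin Soleth is not Bralmark; base rate stands.
Additional duty on 21.13 from Soleth: +33.3%. Applied ad valorem rate: 9% + 33.3% = 42.3%.
Duty = £181,946.71 × 42.3% + 1,693 × £2.42 = £81,060.52.
Total = £108,828.50 + £81,060.52 = £189,889.02.

£189,889.02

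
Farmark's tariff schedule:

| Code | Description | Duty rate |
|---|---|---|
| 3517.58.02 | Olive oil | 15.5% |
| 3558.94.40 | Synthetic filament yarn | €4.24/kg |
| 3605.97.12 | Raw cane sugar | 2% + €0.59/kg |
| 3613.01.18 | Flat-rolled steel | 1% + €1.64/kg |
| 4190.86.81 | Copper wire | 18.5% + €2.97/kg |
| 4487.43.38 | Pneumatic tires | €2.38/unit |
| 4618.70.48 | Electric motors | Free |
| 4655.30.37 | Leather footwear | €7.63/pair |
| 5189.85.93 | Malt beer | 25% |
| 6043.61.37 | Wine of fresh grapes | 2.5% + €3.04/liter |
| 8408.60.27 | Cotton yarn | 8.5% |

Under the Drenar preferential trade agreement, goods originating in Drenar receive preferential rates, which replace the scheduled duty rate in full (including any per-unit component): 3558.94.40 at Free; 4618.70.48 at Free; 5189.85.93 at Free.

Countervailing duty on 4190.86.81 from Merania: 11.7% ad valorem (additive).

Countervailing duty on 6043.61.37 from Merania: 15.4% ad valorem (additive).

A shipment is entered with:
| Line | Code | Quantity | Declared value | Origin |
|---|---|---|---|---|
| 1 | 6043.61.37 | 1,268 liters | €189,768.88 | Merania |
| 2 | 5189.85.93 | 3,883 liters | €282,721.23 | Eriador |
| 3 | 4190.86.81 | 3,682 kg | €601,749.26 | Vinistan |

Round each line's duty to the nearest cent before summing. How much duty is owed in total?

Line 1 (6043.61.37, Merania, 1,268 liters, €189,768.88):
Base rate for 6043.61.37 is 2.5% + €3.04/liter.
Additional duty on 6043.61.37 from Merania: +15.4%. Applied ad valorem rate: 2.5% + 15.4% = 17.9%.
Duty = €189,768.88 × 17.9% + 1,268 × €3.04 = €37,823.35.
Line 2 (5189.85.93, Eriador, 3,883 liters, €282,721.23):
Base rate for 5189.85.93 is 25%.
5189.85.93 has an FTA preferential rate, but origin Eriador is not Drenar; base rate stands.
Duty = €282,721.23 × 25% = €70,680.31.
Line 3 (4190.86.81, Vinistan, 3,682 kg, €601,749.26):
Base rate for 4190.86.81 is 18.5% + €2.97/kg.
The additional-duty order on 4190.86.81 targets Merania, not Vinistan; it does not apply.
Duty = €601,749.26 × 18.5% + 3,682 × €2.97 = €122,259.15.
Total = €37,823.35 + €70,680.31 + €122,259.15 = €230,762.81.

€230,762.81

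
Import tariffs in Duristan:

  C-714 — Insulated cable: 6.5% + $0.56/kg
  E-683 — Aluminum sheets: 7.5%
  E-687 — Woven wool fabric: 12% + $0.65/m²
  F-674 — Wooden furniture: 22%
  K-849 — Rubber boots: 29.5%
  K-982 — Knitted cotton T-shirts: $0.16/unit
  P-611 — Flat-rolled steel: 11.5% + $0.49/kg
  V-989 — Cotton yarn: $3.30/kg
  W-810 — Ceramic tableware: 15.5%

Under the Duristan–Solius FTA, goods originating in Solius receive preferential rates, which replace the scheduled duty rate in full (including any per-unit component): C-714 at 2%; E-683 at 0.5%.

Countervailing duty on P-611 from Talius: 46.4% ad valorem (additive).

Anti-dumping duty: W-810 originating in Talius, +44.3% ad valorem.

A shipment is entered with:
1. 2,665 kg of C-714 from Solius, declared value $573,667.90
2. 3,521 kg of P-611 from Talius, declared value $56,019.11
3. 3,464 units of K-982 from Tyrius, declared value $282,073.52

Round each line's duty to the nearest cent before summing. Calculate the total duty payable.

$46,187.95

Line 1 (C-714, Solius, 2,665 kg, $573,667.90):
Base rate for C-714 is 6.5% + $0.56/kg.
Origin Solius qualifies under the Duristan–Solius agreement and C-714 is covered: preferential rate 2% applies instead.
Duty = $573,667.90 × 2% = $11,473.36.
Line 2 (P-611, Talius, 3,521 kg, $56,019.11):
Base rate for P-611 is 11.5% + $0.49/kg.
Additional duty on P-611 from Talius: +46.4%. Applied ad valorem rate: 11.5% + 46.4% = 57.9%.
Duty = $56,019.11 × 57.9% + 3,521 × $0.49 = $34,160.35.
Line 3 (K-982, Tyrius, 3,464 units, $282,073.52):
Base rate for K-982 is $0.16/unit.
Duty = 3,464 × $0.16 = $554.24.
Total = $11,473.36 + $34,160.35 + $554.24 = $46,187.95.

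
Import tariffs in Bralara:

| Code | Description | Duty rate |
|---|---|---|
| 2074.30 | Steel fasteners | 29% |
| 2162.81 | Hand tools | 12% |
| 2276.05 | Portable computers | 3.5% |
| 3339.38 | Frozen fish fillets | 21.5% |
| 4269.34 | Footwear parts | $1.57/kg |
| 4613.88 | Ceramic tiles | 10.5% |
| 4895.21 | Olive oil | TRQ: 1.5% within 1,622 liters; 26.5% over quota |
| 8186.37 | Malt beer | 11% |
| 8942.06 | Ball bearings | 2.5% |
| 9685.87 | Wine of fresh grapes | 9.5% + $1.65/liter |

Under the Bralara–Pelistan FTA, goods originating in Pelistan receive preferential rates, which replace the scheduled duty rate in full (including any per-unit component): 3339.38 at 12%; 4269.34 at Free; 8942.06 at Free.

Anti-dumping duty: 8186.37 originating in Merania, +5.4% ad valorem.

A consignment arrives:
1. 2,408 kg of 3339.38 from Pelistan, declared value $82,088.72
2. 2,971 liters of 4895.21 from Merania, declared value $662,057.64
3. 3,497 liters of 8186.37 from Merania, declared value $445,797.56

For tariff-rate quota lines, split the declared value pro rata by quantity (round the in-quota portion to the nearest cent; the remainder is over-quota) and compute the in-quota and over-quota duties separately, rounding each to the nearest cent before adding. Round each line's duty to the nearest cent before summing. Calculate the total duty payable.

$168,045.11

Line 1 (3339.38, Pelistan, 2,408 kg, $82,088.72):
Base rate for 3339.38 is 21.5%.
Origin Pelistan qualifies under the Bralara–Pelistan agreement and 3339.38 is covered: preferential rate 12% applies instead.
Duty = $82,088.72 × 12% = $9,850.65.
Line 2 (4895.21, Merania, 2,971 liters, $662,057.64):
Code 4895.21 is under a tariff-rate quota (threshold 1,622 liters). In-quota: 1,622 liters at 1.5%; over-quota: 1,349 liters at 26.5%.
Pro-rata value split: in-quota = $662,057.64 × 1,622/2,971 = $361,446.48; over-quota = $662,057.64 − $361,446.48 = $300,611.16.
In-quota duty = $361,446.48 × 1.5% = $5,421.70. Over-quota duty = $300,611.16 × 26.5% = $79,661.96.
Line duty = $5,421.70 + $79,661.96 = $85,083.66.
Line 3 (8186.37, Merania, 3,497 liters, $445,797.56):
Base rate for 8186.37 is 11%.
Additional duty on 8186.37 from Merania: +5.4%. Applied ad valorem rate: 11% + 5.4% = 16.4%.
Duty = $445,797.56 × 16.4% = $73,110.80.
Total = $9,850.65 + $85,083.66 + $73,110.80 = $168,045.11.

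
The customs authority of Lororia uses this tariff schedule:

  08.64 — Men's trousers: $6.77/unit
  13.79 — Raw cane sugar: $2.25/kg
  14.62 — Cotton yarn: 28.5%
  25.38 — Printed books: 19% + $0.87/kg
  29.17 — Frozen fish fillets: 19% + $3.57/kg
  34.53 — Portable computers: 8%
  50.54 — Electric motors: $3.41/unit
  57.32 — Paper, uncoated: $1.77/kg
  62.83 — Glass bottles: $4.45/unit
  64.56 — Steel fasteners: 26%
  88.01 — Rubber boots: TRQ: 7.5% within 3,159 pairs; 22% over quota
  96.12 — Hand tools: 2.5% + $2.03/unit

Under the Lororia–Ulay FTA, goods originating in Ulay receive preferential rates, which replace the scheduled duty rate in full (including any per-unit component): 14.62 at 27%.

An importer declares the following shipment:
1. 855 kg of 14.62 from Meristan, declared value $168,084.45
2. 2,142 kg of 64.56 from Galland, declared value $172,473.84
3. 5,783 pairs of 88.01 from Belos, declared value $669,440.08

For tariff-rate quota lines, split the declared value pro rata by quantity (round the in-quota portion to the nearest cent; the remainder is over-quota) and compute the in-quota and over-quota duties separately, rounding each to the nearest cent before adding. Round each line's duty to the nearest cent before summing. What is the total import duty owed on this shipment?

$186,999.64

Line 1 (14.62, Meristan, 855 kg, $168,084.45):
Base rate for 14.62 is 28.5%.
14.62 has an FTA preferential rate, but origin Meristan is not Ulay; base rate stands.
Duty = $168,084.45 × 28.5% = $47,904.07.
Line 2 (64.56, Galland, 2,142 kg, $172,473.84):
Base rate for 64.56 is 26%.
Duty = $172,473.84 × 26% = $44,843.20.
Line 3 (88.01, Belos, 5,783 pairs, $669,440.08):
Code 88.01 is under a tariff-rate quota (threshold 3,159 pairs). In-quota: 3,159 pairs at 7.5%; over-quota: 2,624 pairs at 22%.
Pro-rata value split: in-quota = $669,440.08 × 3,159/5,783 = $365,685.84; over-quota = $669,440.08 − $365,685.84 = $303,754.24.
In-quota duty = $365,685.84 × 7.5% = $27,426.44. Over-quota duty = $303,754.24 × 22% = $66,825.93.
Line duty = $27,426.44 + $66,825.93 = $94,252.37.
Total = $47,904.07 + $44,843.20 + $94,252.37 = $186,999.64.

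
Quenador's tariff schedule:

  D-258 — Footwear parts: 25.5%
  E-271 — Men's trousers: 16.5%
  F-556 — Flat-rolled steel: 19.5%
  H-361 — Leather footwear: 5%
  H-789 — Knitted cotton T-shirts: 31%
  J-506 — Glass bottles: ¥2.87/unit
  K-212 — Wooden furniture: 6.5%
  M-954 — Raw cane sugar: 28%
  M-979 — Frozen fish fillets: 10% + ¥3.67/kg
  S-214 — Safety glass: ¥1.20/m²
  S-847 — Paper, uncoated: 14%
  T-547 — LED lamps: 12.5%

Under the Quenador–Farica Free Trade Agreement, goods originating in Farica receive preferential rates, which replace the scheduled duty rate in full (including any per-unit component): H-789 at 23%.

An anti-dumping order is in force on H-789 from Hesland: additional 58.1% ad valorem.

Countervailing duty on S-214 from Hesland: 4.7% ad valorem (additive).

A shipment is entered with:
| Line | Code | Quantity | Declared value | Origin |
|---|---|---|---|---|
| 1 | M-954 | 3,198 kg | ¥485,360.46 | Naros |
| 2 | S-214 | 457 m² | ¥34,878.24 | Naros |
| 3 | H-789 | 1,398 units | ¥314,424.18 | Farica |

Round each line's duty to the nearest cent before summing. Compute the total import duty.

¥208,766.89

Line 1 (M-954, Naros, 3,198 kg, ¥485,360.46):
Base rate for M-954 is 28%.
Duty = ¥485,360.46 × 28% = ¥135,900.93.
Line 2 (S-214, Naros, 457 m², ¥34,878.24):
Base rate for S-214 is ¥1.20/m².
The additional-duty order on S-214 targets Hesland, not Naros; it does not apply.
Duty = 457 × ¥1.20 = ¥548.40.
Line 3 (H-789, Farica, 1,398 units, ¥314,424.18):
Base rate for H-789 is 31%.
Origin Farica qualifies under the Quenador–Farica agreement and H-789 is covered: preferential rate 23% applies instead.
The additional-duty order on H-789 targets Hesland, not Farica; it does not apply.
Duty = ¥314,424.18 × 23% = ¥72,317.56.
Total = ¥135,900.93 + ¥548.40 + ¥72,317.56 = ¥208,766.89.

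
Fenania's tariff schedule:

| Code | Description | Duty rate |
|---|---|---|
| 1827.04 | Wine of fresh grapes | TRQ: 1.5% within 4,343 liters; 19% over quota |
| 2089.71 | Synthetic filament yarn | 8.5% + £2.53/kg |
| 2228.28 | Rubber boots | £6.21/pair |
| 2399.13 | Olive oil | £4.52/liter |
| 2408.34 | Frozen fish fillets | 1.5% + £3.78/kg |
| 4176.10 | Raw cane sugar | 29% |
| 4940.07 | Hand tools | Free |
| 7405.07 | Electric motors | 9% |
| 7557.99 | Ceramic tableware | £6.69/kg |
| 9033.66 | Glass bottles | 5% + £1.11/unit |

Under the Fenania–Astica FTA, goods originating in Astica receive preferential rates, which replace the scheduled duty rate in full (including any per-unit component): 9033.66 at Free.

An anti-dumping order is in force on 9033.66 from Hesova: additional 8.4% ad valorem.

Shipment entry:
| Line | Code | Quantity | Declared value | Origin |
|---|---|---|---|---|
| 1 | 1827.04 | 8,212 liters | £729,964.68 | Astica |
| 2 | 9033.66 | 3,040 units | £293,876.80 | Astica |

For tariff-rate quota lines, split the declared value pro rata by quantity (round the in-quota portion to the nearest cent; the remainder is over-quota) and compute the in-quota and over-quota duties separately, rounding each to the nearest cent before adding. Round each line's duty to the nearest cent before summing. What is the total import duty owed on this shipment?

£71,134.67

Line 1 (1827.04, Astica, 8,212 liters, £729,964.68):
Code 1827.04 is under a tariff-rate quota (threshold 4,343 liters). In-quota: 4,343 liters at 1.5%; over-quota: 3,869 liters at 19%.
Pro-rata value split: in-quota = £729,964.68 × 4,343/8,212 = £386,049.27; over-quota = £729,964.68 − £386,049.27 = £343,915.41.
In-quota duty = £386,049.27 × 1.5% = £5,790.74. Over-quota duty = £343,915.41 × 19% = £65,343.93.
Line duty = £5,790.74 + £65,343.93 = £71,134.67.
Line 2 (9033.66, Astica, 3,040 units, £293,876.80):
Base rate for 9033.66 is 5% + £1.11/unit.
Origin Astica qualifies under the Fenania–Astica agreement and 9033.66 is covered: preferential rate Free applies instead.
The additional-duty order on 9033.66 targets Hesova, not Astica; it does not apply.
Duty = £293,876.80 × 0% = £0.00.
Total = £71,134.67 + £0.00 = £71,134.67.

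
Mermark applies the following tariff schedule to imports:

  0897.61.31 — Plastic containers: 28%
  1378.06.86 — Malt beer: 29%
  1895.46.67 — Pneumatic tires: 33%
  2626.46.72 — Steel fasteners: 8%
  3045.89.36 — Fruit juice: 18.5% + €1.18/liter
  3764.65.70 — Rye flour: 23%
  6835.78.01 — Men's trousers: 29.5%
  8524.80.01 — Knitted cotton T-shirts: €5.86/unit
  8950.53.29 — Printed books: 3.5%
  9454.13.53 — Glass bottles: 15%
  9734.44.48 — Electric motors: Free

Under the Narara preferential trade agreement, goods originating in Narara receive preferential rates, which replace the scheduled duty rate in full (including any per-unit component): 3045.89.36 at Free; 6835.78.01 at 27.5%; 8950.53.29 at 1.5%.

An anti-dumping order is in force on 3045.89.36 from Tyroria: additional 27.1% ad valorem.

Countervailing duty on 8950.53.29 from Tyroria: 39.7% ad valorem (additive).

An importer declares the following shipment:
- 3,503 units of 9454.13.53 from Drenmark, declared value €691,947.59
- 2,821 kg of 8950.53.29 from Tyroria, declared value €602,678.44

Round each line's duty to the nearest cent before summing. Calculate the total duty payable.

€364,149.23

Line 1 (9454.13.53, Drenmark, 3,503 units, €691,947.59):
Base rate for 9454.13.53 is 15%.
Duty = €691,947.59 × 15% = €103,792.14.
Line 2 (8950.53.29, Tyroria, 2,821 kg, €602,678.44):
Base rate for 8950.53.29 is 3.5%.
8950.53.29 has an FTA preferential rate, but origin Tyroria is not Narara; base rate stands.
Additional duty on 8950.53.29 from Tyroria: +39.7%. Applied ad valorem rate: 3.5% + 39.7% = 43.2%.
Duty = €602,678.44 × 43.2% = €260,357.09.
Total = €103,792.14 + €260,357.09 = €364,149.23.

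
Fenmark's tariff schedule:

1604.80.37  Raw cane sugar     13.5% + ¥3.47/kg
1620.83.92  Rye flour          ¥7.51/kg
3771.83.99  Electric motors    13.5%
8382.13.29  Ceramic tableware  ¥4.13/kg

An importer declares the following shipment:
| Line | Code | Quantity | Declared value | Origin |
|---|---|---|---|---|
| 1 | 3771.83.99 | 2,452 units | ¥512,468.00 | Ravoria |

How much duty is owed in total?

Line 1 (3771.83.99, Ravoria, 2,452 units, ¥512,468.00):
Base rate for 3771.83.99 is 13.5%.
Duty = ¥512,468.00 × 13.5% = ¥69,183.18.

¥69,183.18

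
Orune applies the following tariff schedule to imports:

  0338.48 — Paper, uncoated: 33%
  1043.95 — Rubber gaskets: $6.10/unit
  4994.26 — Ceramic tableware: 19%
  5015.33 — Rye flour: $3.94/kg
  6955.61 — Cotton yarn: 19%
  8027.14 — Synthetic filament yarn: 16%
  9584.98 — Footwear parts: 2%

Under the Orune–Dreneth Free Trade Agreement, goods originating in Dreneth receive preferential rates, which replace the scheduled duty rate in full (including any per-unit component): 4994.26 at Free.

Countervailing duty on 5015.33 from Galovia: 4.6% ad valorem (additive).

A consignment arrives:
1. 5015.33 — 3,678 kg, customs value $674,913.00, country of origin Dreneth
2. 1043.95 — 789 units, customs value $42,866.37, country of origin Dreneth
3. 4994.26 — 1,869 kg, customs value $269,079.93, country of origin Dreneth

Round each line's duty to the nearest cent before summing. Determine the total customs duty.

$19,304.22

Line 1 (5015.33, Dreneth, 3,678 kg, $674,913.00):
Base rate for 5015.33 is $3.94/kg.
Origin Dreneth is the FTA partner but 5015.33 is not on the preference list; base rate stands.
The additional-duty order on 5015.33 targets Galovia, not Dreneth; it does not apply.
Duty = 3,678 × $3.94 = $14,491.32.
Line 2 (1043.95, Dreneth, 789 units, $42,866.37):
Base rate for 1043.95 is $6.10/unit.
Origin Dreneth is the FTA partner but 1043.95 is not on the preference list; base rate stands.
Duty = 789 × $6.10 = $4,812.90.
Line 3 (4994.26, Dreneth, 1,869 kg, $269,079.93):
Base rate for 4994.26 is 19%.
Origin Dreneth qualifies under the Orune–Dreneth agreement and 4994.26 is covered: preferential rate Free applies instead.
Duty = $269,079.93 × 0% = $0.00.
Total = $14,491.32 + $4,812.90 + $0.00 = $19,304.22.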